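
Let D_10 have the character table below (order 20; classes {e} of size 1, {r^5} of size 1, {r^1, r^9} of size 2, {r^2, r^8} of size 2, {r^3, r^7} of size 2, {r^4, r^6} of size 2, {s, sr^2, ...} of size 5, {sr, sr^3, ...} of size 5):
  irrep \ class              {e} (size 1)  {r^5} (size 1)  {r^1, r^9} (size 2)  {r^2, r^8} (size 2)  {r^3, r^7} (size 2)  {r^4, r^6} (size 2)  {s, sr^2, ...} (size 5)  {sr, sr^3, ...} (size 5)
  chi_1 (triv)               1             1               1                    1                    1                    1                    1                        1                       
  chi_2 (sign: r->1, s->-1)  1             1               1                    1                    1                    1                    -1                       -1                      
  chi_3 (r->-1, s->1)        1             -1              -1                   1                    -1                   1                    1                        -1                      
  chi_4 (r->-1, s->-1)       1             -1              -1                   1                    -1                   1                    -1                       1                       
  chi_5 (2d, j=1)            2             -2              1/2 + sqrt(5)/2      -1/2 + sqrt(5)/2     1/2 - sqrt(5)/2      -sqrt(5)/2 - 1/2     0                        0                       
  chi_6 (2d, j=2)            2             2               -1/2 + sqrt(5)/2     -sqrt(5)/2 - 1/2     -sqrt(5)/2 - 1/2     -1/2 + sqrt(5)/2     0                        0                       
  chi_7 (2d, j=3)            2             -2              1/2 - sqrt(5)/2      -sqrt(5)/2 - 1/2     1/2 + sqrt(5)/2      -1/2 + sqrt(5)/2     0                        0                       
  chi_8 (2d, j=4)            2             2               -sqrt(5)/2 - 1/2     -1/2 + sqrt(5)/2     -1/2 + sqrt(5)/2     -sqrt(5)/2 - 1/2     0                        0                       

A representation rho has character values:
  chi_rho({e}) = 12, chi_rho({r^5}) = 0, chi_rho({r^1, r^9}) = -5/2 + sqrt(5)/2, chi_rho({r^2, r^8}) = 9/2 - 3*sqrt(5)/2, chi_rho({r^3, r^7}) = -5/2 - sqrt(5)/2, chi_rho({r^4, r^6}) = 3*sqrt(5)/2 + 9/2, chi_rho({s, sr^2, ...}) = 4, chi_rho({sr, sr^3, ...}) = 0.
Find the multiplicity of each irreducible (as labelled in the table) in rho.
Multiplicities: chi_1: 2, chi_2: 0, chi_3: 3, chi_4: 1, chi_5: 0, chi_6: 2, chi_7: 1, chi_8: 0.

Argument: Use <chi_rho, chi> = (1/|G|) sum_C |C| * chi_rho(C) * conj(chi(C)) with |G| = 20 for each irreducible chi in the table:
  <chi_rho, chi_1> = (1/20)[1*(12)*conj(1) + 1*(0)*conj(1) + 2*(-5/2 + sqrt(5)/2)*conj(1) + 2*(9/2 - 3*sqrt(5)/2)*conj(1) + 2*(-5/2 - sqrt(5)/2)*conj(1) + 2*(3*sqrt(5)/2 + 9/2)*conj(1) + 5*(4)*conj(1) + 5*(0)*conj(1)]
      = (1/20)[(12) + (0) + (-5 + sqrt(5)) + (9 - 3*sqrt(5)) + (-5 - sqrt(5)) + (3*sqrt(5) + 9) + (20) + (0)] = 40/20 = 2
  <chi_rho, chi_2> = (1/20)[1*(12)*conj(1) + 1*(0)*conj(1) + 2*(-5/2 + sqrt(5)/2)*conj(1) + 2*(9/2 - 3*sqrt(5)/2)*conj(1) + 2*(-5/2 - sqrt(5)/2)*conj(1) + 2*(3*sqrt(5)/2 + 9/2)*conj(1) + 5*(4)*conj(-1) + 5*(0)*conj(-1)]
      = (1/20)[(12) + (0) + (-5 + sqrt(5)) + (9 - 3*sqrt(5)) + (-5 - sqrt(5)) + (3*sqrt(5) + 9) + (-20) + (0)] = 0/20 = 0
  <chi_rho, chi_3> = (1/20)[1*(12)*conj(1) + 1*(0)*conj(-1) + 2*(-5/2 + sqrt(5)/2)*conj(-1) + 2*(9/2 - 3*sqrt(5)/2)*conj(1) + 2*(-5/2 - sqrt(5)/2)*conj(-1) + 2*(3*sqrt(5)/2 + 9/2)*conj(1) + 5*(4)*conj(1) + 5*(0)*conj(-1)]
      = (1/20)[(12) + (0) + (5 - sqrt(5)) + (9 - 3*sqrt(5)) + (sqrt(5) + 5) + (3*sqrt(5) + 9) + (20) + (0)] = 60/20 = 3
  <chi_rho, chi_4> = (1/20)[1*(12)*conj(1) + 1*(0)*conj(-1) + 2*(-5/2 + sqrt(5)/2)*conj(-1) + 2*(9/2 - 3*sqrt(5)/2)*conj(1) + 2*(-5/2 - sqrt(5)/2)*conj(-1) + 2*(3*sqrt(5)/2 + 9/2)*conj(1) + 5*(4)*conj(-1) + 5*(0)*conj(1)]
      = (1/20)[(12) + (0) + (5 - sqrt(5)) + (9 - 3*sqrt(5)) + (sqrt(5) + 5) + (3*sqrt(5) + 9) + (-20) + (0)] = 20/20 = 1
  <chi_rho, chi_5> = (1/20)[1*(12)*conj(2) + 1*(0)*conj(-2) + 2*(-5/2 + sqrt(5)/2)*conj(1/2 + sqrt(5)/2) + 2*(9/2 - 3*sqrt(5)/2)*conj(-1/2 + sqrt(5)/2) + 2*(-5/2 - sqrt(5)/2)*conj(1/2 - sqrt(5)/2) + 2*(3*sqrt(5)/2 + 9/2)*conj(-sqrt(5)/2 - 1/2) + 5*(4)*conj(0) + 5*(0)*conj(0)]
      = (1/20)[(24) + (0) + (-2*sqrt(5)) + (-12 + 6*sqrt(5)) + (2*sqrt(5)) + (-6*sqrt(5) - 12) + (0) + (0)] = 0/20 = 0
  <chi_rho, chi_6> = (1/20)[1*(12)*conj(2) + 1*(0)*conj(2) + 2*(-5/2 + sqrt(5)/2)*conj(-1/2 + sqrt(5)/2) + 2*(9/2 - 3*sqrt(5)/2)*conj(-sqrt(5)/2 - 1/2) + 2*(-5/2 - sqrt(5)/2)*conj(-sqrt(5)/2 - 1/2) + 2*(3*sqrt(5)/2 + 9/2)*conj(-1/2 + sqrt(5)/2) + 5*(4)*conj(0) + 5*(0)*conj(0)]
      = (1/20)[(24) + (0) + (5 - 3*sqrt(5)) + (3 - 3*sqrt(5)) + (5 + 3*sqrt(5)) + (3 + 3*sqrt(5)) + (0) + (0)] = 40/20 = 2
  <chi_rho, chi_7> = (1/20)[1*(12)*conj(2) + 1*(0)*conj(-2) + 2*(-5/2 + sqrt(5)/2)*conj(1/2 - sqrt(5)/2) + 2*(9/2 - 3*sqrt(5)/2)*conj(-sqrt(5)/2 - 1/2) + 2*(-5/2 - sqrt(5)/2)*conj(1/2 + sqrt(5)/2) + 2*(3*sqrt(5)/2 + 9/2)*conj(-1/2 + sqrt(5)/2) + 5*(4)*conj(0) + 5*(0)*conj(0)]
      = (1/20)[(24) + (0) + (-5 + 3*sqrt(5)) + (3 - 3*sqrt(5)) + (-3*sqrt(5) - 5) + (3 + 3*sqrt(5)) + (0) + (0)] = 20/20 = 1
  <chi_rho, chi_8> = (1/20)[1*(12)*conj(2) + 1*(0)*conj(2) + 2*(-5/2 + sqrt(5)/2)*conj(-sqrt(5)/2 - 1/2) + 2*(9/2 - 3*sqrt(5)/2)*conj(-1/2 + sqrt(5)/2) + 2*(-5/2 - sqrt(5)/2)*conj(-1/2 + sqrt(5)/2) + 2*(3*sqrt(5)/2 + 9/2)*conj(-sqrt(5)/2 - 1/2) + 5*(4)*conj(0) + 5*(0)*conj(0)]
      = (1/20)[(24) + (0) + (2*sqrt(5)) + (-12 + 6*sqrt(5)) + (-2*sqrt(5)) + (-6*sqrt(5) - 12) + (0) + (0)] = 0/20 = 0
Dimension check: dim(rho) = sum (mult * dim) = 2*1 + 0*1 + 3*1 + 1*1 + 0*2 + 2*2 + 1*2 + 0*2 = 12 = chi_rho(e) = 12.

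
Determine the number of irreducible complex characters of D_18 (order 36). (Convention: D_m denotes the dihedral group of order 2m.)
12

Proof sketch: The number of irreducible complex representations of a finite group equals its number of conjugacy classes. D_18 has 12 conjugacy classes (n/2 + 3 for n even), so D_18 (order 36) has exactly 12 irreducible complex representations.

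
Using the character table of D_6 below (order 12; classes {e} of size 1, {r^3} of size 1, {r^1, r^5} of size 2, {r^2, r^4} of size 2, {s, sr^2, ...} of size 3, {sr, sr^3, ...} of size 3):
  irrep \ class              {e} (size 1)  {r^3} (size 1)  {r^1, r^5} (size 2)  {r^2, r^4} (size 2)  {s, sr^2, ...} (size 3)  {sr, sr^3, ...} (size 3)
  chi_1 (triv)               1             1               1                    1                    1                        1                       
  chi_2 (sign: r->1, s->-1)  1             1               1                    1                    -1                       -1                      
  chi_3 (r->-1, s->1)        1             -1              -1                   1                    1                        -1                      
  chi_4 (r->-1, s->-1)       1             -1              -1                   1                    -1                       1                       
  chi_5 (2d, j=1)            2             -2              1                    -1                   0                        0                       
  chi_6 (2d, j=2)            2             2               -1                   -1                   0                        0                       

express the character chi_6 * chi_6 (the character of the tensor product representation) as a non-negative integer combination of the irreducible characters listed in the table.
chi_6 tensor chi_6 = chi_1 + chi_2 + chi_6 (all other irreducibles have multiplicity 0).

Derivation: The character of a tensor product is the pointwise product (chi_6 * chi_6)(C) = chi_6(C) * chi_6(C):
  {e}: (2)*(2), {r^3}: (2)*(2), {r^1, r^5}: (-1)*(-1), {r^2, r^4}: (-1)*(-1), {s, sr^2, ...}: (0)*(0), {sr, sr^3, ...}: (0)*(0)
so (chi_6 * chi_6) takes values
  {e} -> 4, {r^3} -> 4, {r^1, r^5} -> 1, {r^2, r^4} -> 1, {s, sr^2, ...} -> 0, {sr, sr^3, ...} -> 0.
Now take the inner product of this character with each irreducible chi from the table, <chi_6*chi_6, chi> = (1/12) sum_C |C| (chi_6*chi_6)(C) conj(chi(C)):
  <chi_6*chi_6, chi_1> = (1/12)[1*(4)*conj(1) + 1*(4)*conj(1) + 2*(1)*conj(1) + 2*(1)*conj(1) + 3*(0)*conj(1) + 3*(0)*conj(1)]
      = (1/12)[(4) + (4) + (2) + (2) + (0) + (0)] = 12/12 = 1
  <chi_6*chi_6, chi_2> = (1/12)[1*(4)*conj(1) + 1*(4)*conj(1) + 2*(1)*conj(1) + 2*(1)*conj(1) + 3*(0)*conj(-1) + 3*(0)*conj(-1)]
      = (1/12)[(4) + (4) + (2) + (2) + (0) + (0)] = 12/12 = 1
  <chi_6*chi_6, chi_3> = (1/12)[1*(4)*conj(1) + 1*(4)*conj(-1) + 2*(1)*conj(-1) + 2*(1)*conj(1) + 3*(0)*conj(1) + 3*(0)*conj(-1)]
      = (1/12)[(4) + (-4) + (-2) + (2) + (0) + (0)] = 0/12 = 0
  <chi_6*chi_6, chi_4> = (1/12)[1*(4)*conj(1) + 1*(4)*conj(-1) + 2*(1)*conj(-1) + 2*(1)*conj(1) + 3*(0)*conj(-1) + 3*(0)*conj(1)]
      = (1/12)[(4) + (-4) + (-2) + (2) + (0) + (0)] = 0/12 = 0
  <chi_6*chi_6, chi_5> = (1/12)[1*(4)*conj(2) + 1*(4)*conj(-2) + 2*(1)*conj(1) + 2*(1)*conj(-1) + 3*(0)*conj(0) + 3*(0)*conj(0)]
      = (1/12)[(8) + (-8) + (2) + (-2) + (0) + (0)] = 0/12 = 0
  <chi_6*chi_6, chi_6> = (1/12)[1*(4)*conj(2) + 1*(4)*conj(2) + 2*(1)*conj(-1) + 2*(1)*conj(-1) + 3*(0)*conj(0) + 3*(0)*conj(0)]
      = (1/12)[(8) + (8) + (-2) + (-2) + (0) + (0)] = 12/12 = 1
Hence the multiplicities are chi_1: 1, chi_2: 1, chi_6: 1. Dimension check: dim(chi_6)*dim(chi_6) = 2*2 = 4 and sum (mult * dim) = 1*1 + 1*1 + 1*2 = 4.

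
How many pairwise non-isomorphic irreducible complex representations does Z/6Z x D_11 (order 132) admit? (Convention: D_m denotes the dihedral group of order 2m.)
42

Reasoning: The number of irreducible complex representations of a finite group equals its number of conjugacy classes. For a direct product, #classes(G x H) = #classes(G) * #classes(H). Z/6Z has 6 classes (abelian), D_11 has 7 classes, so 6 * 7 = 42, so Z/6Z x D_11 (order 132) has exactly 42 irreducible complex representations.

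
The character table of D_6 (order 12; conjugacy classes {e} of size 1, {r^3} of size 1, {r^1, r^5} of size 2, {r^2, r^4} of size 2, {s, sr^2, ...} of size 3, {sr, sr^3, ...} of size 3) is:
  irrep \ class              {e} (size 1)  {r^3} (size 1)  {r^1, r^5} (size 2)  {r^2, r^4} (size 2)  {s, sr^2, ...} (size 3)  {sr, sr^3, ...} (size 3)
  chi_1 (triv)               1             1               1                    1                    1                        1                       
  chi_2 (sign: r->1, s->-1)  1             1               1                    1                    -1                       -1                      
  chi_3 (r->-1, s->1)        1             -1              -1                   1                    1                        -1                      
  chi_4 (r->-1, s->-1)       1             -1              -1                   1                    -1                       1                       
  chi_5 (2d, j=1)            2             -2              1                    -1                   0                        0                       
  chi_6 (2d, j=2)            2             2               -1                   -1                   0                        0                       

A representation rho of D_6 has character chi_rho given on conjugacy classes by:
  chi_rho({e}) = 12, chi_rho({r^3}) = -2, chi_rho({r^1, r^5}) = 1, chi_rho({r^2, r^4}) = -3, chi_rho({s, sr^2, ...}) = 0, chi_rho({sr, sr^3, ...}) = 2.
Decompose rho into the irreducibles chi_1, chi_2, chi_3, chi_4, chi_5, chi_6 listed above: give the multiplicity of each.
Multiplicities: chi_1: 1, chi_2: 0, chi_3: 0, chi_4: 1, chi_5: 3, chi_6: 2.

Proof sketch: Use <chi_rho, chi> = (1/|G|) sum_C |C| * chi_rho(C) * conj(chi(C)) with |G| = 12 for each irreducible chi in the table:
  <chi_rho, chi_1> = (1/12)[1*(12)*conj(1) + 1*(-2)*conj(1) + 2*(1)*conj(1) + 2*(-3)*conj(1) + 3*(0)*conj(1) + 3*(2)*conj(1)]
      = (1/12)[(12) + (-2) + (2) + (-6) + (0) + (6)] = 12/12 = 1
  <chi_rho, chi_2> = (1/12)[1*(12)*conj(1) + 1*(-2)*conj(1) + 2*(1)*conj(1) + 2*(-3)*conj(1) + 3*(0)*conj(-1) + 3*(2)*conj(-1)]
      = (1/12)[(12) + (-2) + (2) + (-6) + (0) + (-6)] = 0/12 = 0
  <chi_rho, chi_3> = (1/12)[1*(12)*conj(1) + 1*(-2)*conj(-1) + 2*(1)*conj(-1) + 2*(-3)*conj(1) + 3*(0)*conj(1) + 3*(2)*conj(-1)]
      = (1/12)[(12) + (2) + (-2) + (-6) + (0) + (-6)] = 0/12 = 0
  <chi_rho, chi_4> = (1/12)[1*(12)*conj(1) + 1*(-2)*conj(-1) + 2*(1)*conj(-1) + 2*(-3)*conj(1) + 3*(0)*conj(-1) + 3*(2)*conj(1)]
      = (1/12)[(12) + (2) + (-2) + (-6) + (0) + (6)] = 12/12 = 1
  <chi_rho, chi_5> = (1/12)[1*(12)*conj(2) + 1*(-2)*conj(-2) + 2*(1)*conj(1) + 2*(-3)*conj(-1) + 3*(0)*conj(0) + 3*(2)*conj(0)]
      = (1/12)[(24) + (4) + (2) + (6) + (0) + (0)] = 36/12 = 3
  <chi_rho, chi_6> = (1/12)[1*(12)*conj(2) + 1*(-2)*conj(2) + 2*(1)*conj(-1) + 2*(-3)*conj(-1) + 3*(0)*conj(0) + 3*(2)*conj(0)]
      = (1/12)[(24) + (-4) + (-2) + (6) + (0) + (0)] = 24/12 = 2
Dimension check: dim(rho) = sum (mult * dim) = 1*1 + 0*1 + 0*1 + 1*1 + 3*2 + 2*2 = 12 = chi_rho(e) = 12.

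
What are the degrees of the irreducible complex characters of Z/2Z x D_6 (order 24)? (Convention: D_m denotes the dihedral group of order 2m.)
Dimensions: 1, 1, 1, 1, 1, 1, 1, 1, 2, 2, 2, 2

Reasoning: There are 12 irreducibles (= number of conjugacy classes). Their dimensions d_i satisfy sum d_i^2 = |G| = 24: 1 + 1 + 1 + 1 + 1 + 1 + 1 + 1 + 4 + 4 + 4 + 4 = 24. (For the product with Z/2Z: each of the 2 1-dim characters of Z/2Z tensors with each irrep of D_6, giving 2 copies of each D_6-dimension.)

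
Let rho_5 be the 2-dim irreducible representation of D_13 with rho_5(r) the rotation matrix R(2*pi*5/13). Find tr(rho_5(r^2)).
chi_{rho_5}(r^2) = 2*cos(2*pi*5*2/13) = 2*cos(6*pi/13)

Details: rho_5(r^2) is rotation by angle 2*pi*5*2/13, whose trace is 2*cos(2*pi*5*2/13) = 2*cos(6*pi/13).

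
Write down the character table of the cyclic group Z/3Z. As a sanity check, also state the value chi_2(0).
Character table of Z/3Z (irreps indexed chi_0,...,chi_2 with chi_k(m) = zeta_3^(k*m), zeta_3 = exp(2*pi*i/3)):
  irrep \ class  {0} (size 1)  {1} (size 1)    {2} (size 1)  
  chi_0          1             1               1             
  chi_1          1             exp(2*I*pi/3)   exp(-2*I*pi/3)
  chi_2          1             exp(-2*I*pi/3)  exp(2*I*pi/3) 

Spot check: chi_2(0) = zeta_3^(2*0) = zeta_3^0 = 1.

Justification: Z/3Z is abelian, so all 3 irreducible complex representations are 1-dimensional. They are given by chi_k(m) = zeta_3^(k*m) for k = 0,...,2. Row orthogonality: sum_m chi_k(m) conj(chi_l(m)) = 3 * [k = l].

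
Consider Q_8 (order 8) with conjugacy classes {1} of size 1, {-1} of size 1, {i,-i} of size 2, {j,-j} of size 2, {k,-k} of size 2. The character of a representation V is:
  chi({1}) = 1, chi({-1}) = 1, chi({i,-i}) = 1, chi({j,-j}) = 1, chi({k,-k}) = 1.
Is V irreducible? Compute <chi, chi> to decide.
Irreducible: <chi, chi> = 1.

Why: <chi, chi> = (1/|G|) sum_C |C| * |chi(C)|^2 = (1/8)[1*|1|^2 + 1*|1|^2 + 2*|1|^2 + 2*|1|^2 + 2*|1|^2]
  = (1/8)[(1) + (1) + (2) + (2) + (2)] = 8/8 = 1.
A character is irreducible iff <chi, chi> = 1, so this representation is irreducible.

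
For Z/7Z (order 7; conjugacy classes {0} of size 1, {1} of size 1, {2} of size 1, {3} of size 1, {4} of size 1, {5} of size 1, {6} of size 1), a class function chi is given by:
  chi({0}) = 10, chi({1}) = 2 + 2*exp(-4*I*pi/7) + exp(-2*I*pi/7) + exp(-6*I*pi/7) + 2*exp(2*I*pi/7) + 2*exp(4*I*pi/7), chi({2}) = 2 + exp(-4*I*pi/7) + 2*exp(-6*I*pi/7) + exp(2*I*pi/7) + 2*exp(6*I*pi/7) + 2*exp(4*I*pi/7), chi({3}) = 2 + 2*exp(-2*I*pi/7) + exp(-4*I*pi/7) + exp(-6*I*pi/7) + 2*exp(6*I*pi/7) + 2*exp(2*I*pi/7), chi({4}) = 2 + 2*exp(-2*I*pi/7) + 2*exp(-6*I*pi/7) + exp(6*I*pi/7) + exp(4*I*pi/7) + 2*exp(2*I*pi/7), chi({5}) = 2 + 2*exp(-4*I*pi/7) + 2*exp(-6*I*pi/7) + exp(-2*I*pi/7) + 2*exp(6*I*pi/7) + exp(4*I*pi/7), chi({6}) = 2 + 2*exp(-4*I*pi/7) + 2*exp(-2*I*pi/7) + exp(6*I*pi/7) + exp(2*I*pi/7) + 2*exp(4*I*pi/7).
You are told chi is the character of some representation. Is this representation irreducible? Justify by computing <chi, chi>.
Not irreducible (reducible): <chi, chi> = 18 > 1.

Justification: <chi, chi> = (1/|G|) sum_C |C| * |chi(C)|^2 = (1/7)[1*|10|^2 + 1*|2 + 2*exp(-4*I*pi/7) + exp(-2*I*pi/7) + exp(-6*I*pi/7) + 2*exp(2*I*pi/7) + 2*exp(4*I*pi/7)|^2 + 1*|2 + exp(-4*I*pi/7) + 2*exp(-6*I*pi/7) + exp(2*I*pi/7) + 2*exp(6*I*pi/7) + 2*exp(4*I*pi/7)|^2 + 1*|2 + 2*exp(-2*I*pi/7) + exp(-4*I*pi/7) + exp(-6*I*pi/7) + 2*exp(6*I*pi/7) + 2*exp(2*I*pi/7)|^2 + 1*|2 + 2*exp(-2*I*pi/7) + 2*exp(-6*I*pi/7) + exp(6*I*pi/7) + exp(4*I*pi/7) + 2*exp(2*I*pi/7)|^2 + 1*|2 + 2*exp(-4*I*pi/7) + 2*exp(-6*I*pi/7) + exp(-2*I*pi/7) + 2*exp(6*I*pi/7) + exp(4*I*pi/7)|^2 + 1*|2 + 2*exp(-4*I*pi/7) + 2*exp(-2*I*pi/7) + exp(6*I*pi/7) + exp(2*I*pi/7) + 2*exp(4*I*pi/7)|^2]
  = (1/7)[(100) + (18 + 13*exp(-4*I*pi/7) + 14*exp(-2*I*pi/7) + 14*exp(-6*I*pi/7) + 14*exp(6*I*pi/7) + 14*exp(2*I*pi/7) + 13*exp(4*I*pi/7)) + (18 + 14*exp(-4*I*pi/7) + 14*exp(-2*I*pi/7) + 13*exp(-6*I*pi/7) + 13*exp(6*I*pi/7) + 14*exp(2*I*pi/7) + 14*exp(4*I*pi/7)) + (18 + 14*exp(-4*I*pi/7) + 13*exp(-2*I*pi/7) + 14*exp(-6*I*pi/7) + 14*exp(6*I*pi/7) + 13*exp(2*I*pi/7) + 14*exp(4*I*pi/7)) + (18 + 14*exp(-4*I*pi/7) + 13*exp(-2*I*pi/7) + 14*exp(-6*I*pi/7) + 14*exp(6*I*pi/7) + 13*exp(2*I*pi/7) + 14*exp(4*I*pi/7)) + (18 + 14*exp(-4*I*pi/7) + 14*exp(-2*I*pi/7) + 13*exp(-6*I*pi/7) + 13*exp(6*I*pi/7) + 14*exp(2*I*pi/7) + 14*exp(4*I*pi/7)) + (18 + 13*exp(-4*I*pi/7) + 14*exp(-2*I*pi/7) + 14*exp(-6*I*pi/7) + 14*exp(6*I*pi/7) + 14*exp(2*I*pi/7) + 13*exp(4*I*pi/7))] = 126/7 = 18.
(Exp terms are combined using exp(i*s)*conj(exp(i*t)) = exp(i*(s-t)), and sums of them are collapsed using the identity that for every m > 1 the m distinct m-th roots of unity sum to 0, e.g. 1 + exp(2*I*pi/3) + exp(-2*I*pi/3) = 0.)
A character is irreducible iff <chi, chi> = 1, so this representation is reducible.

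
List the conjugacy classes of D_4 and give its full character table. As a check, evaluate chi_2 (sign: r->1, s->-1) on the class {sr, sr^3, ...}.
Conjugacy classes: {e} of size 1, {r^2} of size 1, {r^1, r^3} of size 2, {s, sr^2, ...} of size 2, {sr, sr^3, ...} of size 2.
Character table:
  irrep \ class              {e} (size 1)  {r^2} (size 1)  {r^1, r^3} (size 2)  {s, sr^2, ...} (size 2)  {sr, sr^3, ...} (size 2)
  chi_1 (triv)               1             1               1                    1                        1                       
  chi_2 (sign: r->1, s->-1)  1             1               1                    -1                       -1                      
  chi_3 (r->-1, s->1)        1             1               -1                   1                        -1                      
  chi_4 (r->-1, s->-1)       1             1               -1                   -1                       1                       
  chi_5 (2d, j=1)            2             -2              0                    0                        0                       

Spot check: chi_2 (sign: r->1, s->-1) on {sr, sr^3, ...} = -1.

Solution. D_4 has order 2*4 = 8 with 5 conjugacy classes, hence 5 irreducibles. Sum of squared dims 1 + 1 + 1 + 1 + 4 = 8 = |G|. Linear characters come from the abelianisation; the 2-dimensional irreps have character r^k -> 2*cos(2*pi*j*k/4), reflections -> 0.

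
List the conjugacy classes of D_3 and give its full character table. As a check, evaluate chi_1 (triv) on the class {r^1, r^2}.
Conjugacy classes: {e} of size 1, {r^1, r^2} of size 2, {s, sr, ..., sr^2} of size 3.
Character table:
  irrep \ class              {e} (size 1)  {r^1, r^2} (size 2)  {s, sr, ..., sr^2} (size 3)
  chi_1 (triv)               1             1                    1                          
  chi_2 (sign: r->1, s->-1)  1             1                    -1                         
  chi_3 (2d, j=1)            2             -1                   0                          

Spot check: chi_1 (triv) on {r^1, r^2} = 1.

D_3 has order 2*3 = 6 with 3 conjugacy classes, hence 3 irreducibles. Sum of squared dims 1 + 1 + 4 = 6 = |G|. Linear characters come from the abelianisation; the 2-dimensional irreps have character r^k -> 2*cos(2*pi*j*k/3), reflections -> 0.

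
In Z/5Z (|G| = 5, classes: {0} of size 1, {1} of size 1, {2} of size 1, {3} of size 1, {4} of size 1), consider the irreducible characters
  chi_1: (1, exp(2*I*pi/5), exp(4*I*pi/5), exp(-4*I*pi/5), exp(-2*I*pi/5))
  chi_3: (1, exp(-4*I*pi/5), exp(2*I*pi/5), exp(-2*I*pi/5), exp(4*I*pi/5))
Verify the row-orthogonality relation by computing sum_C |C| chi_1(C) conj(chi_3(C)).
Sum = 0; so <chi_1, chi_3> = 0 (distinct irreducibles are orthogonal).

Derivation: Compute term by term over conjugacy classes (|C| * chi_1(C) * conj(chi_3(C))):
  1*(1)*conj(1) + 1*(exp(2*I*pi/5))*conj(exp(-4*I*pi/5)) + 1*(exp(4*I*pi/5))*conj(exp(2*I*pi/5)) + 1*(exp(-4*I*pi/5))*conj(exp(-2*I*pi/5)) + 1*(exp(-2*I*pi/5))*conj(exp(4*I*pi/5))
  = (1) + (exp(-4*I*pi/5)) + (exp(2*I*pi/5)) + (exp(-2*I*pi/5)) + (exp(4*I*pi/5))
  = 0.
(Exp terms are combined using exp(i*s)*conj(exp(i*t)) = exp(i*(s-t)), and sums of them are collapsed using the identity that for every m > 1 the m distinct m-th roots of unity sum to 0, e.g. 1 + exp(2*I*pi/3) + exp(-2*I*pi/3) = 0.)
Dividing by |G| = 5 gives 0/5 = 0, matching the row-orthogonality relation <chi_1, chi_3> = [chi_1 = chi_3].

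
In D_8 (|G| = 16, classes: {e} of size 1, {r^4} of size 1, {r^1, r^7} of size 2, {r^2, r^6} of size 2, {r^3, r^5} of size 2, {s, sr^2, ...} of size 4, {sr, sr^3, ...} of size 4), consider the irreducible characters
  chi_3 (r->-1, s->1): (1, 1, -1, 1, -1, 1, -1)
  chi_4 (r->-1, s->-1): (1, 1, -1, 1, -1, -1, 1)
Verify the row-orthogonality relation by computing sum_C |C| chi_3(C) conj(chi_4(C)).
Sum = 0; so <chi_3, chi_4> = 0 (distinct irreducibles are orthogonal).

Why: Compute term by term over conjugacy classes (|C| * chi_3(C) * conj(chi_4(C))):
  1*(1)*conj(1) + 1*(1)*conj(1) + 2*(-1)*conj(-1) + 2*(1)*conj(1) + 2*(-1)*conj(-1) + 4*(1)*conj(-1) + 4*(-1)*conj(1)
  = (1) + (1) + (2) + (2) + (2) + (-4) + (-4)
  = 0.
Dividing by |G| = 16 gives 0/16 = 0, matching the row-orthogonality relation <chi_3, chi_4> = [chi_3 = chi_4].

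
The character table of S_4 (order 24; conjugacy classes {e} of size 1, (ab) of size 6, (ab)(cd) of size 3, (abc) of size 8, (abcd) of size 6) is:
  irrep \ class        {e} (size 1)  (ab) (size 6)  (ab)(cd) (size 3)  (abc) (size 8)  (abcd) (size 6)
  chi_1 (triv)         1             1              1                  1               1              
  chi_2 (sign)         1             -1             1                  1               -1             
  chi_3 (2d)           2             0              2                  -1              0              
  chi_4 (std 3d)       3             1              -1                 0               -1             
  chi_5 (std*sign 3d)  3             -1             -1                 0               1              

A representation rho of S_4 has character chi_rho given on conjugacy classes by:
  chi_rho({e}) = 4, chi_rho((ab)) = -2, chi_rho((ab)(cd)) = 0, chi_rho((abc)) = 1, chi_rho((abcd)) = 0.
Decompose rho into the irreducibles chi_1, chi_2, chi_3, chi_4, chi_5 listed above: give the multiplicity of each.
Multiplicities: chi_1: 0, chi_2: 1, chi_3: 0, chi_4: 0, chi_5: 1.

Reasoning: Use <chi_rho, chi> = (1/|G|) sum_C |C| * chi_rho(C) * conj(chi(C)) with |G| = 24 for each irreducible chi in the table:
  <chi_rho, chi_1> = (1/24)[1*(4)*conj(1) + 6*(-2)*conj(1) + 3*(0)*conj(1) + 8*(1)*conj(1) + 6*(0)*conj(1)]
      = (1/24)[(4) + (-12) + (0) + (8) + (0)] = 0/24 = 0
  <chi_rho, chi_2> = (1/24)[1*(4)*conj(1) + 6*(-2)*conj(-1) + 3*(0)*conj(1) + 8*(1)*conj(1) + 6*(0)*conj(-1)]
      = (1/24)[(4) + (12) + (0) + (8) + (0)] = 24/24 = 1
  <chi_rho, chi_3> = (1/24)[1*(4)*conj(2) + 6*(-2)*conj(0) + 3*(0)*conj(2) + 8*(1)*conj(-1) + 6*(0)*conj(0)]
      = (1/24)[(8) + (0) + (0) + (-8) + (0)] = 0/24 = 0
  <chi_rho, chi_4> = (1/24)[1*(4)*conj(3) + 6*(-2)*conj(1) + 3*(0)*conj(-1) + 8*(1)*conj(0) + 6*(0)*conj(-1)]
      = (1/24)[(12) + (-12) + (0) + (0) + (0)] = 0/24 = 0
  <chi_rho, chi_5> = (1/24)[1*(4)*conj(3) + 6*(-2)*conj(-1) + 3*(0)*conj(-1) + 8*(1)*conj(0) + 6*(0)*conj(1)]
      = (1/24)[(12) + (12) + (0) + (0) + (0)] = 24/24 = 1
Dimension check: dim(rho) = sum (mult * dim) = 0*1 + 1*1 + 0*2 + 0*3 + 1*3 = 4 = chi_rho(e) = 4.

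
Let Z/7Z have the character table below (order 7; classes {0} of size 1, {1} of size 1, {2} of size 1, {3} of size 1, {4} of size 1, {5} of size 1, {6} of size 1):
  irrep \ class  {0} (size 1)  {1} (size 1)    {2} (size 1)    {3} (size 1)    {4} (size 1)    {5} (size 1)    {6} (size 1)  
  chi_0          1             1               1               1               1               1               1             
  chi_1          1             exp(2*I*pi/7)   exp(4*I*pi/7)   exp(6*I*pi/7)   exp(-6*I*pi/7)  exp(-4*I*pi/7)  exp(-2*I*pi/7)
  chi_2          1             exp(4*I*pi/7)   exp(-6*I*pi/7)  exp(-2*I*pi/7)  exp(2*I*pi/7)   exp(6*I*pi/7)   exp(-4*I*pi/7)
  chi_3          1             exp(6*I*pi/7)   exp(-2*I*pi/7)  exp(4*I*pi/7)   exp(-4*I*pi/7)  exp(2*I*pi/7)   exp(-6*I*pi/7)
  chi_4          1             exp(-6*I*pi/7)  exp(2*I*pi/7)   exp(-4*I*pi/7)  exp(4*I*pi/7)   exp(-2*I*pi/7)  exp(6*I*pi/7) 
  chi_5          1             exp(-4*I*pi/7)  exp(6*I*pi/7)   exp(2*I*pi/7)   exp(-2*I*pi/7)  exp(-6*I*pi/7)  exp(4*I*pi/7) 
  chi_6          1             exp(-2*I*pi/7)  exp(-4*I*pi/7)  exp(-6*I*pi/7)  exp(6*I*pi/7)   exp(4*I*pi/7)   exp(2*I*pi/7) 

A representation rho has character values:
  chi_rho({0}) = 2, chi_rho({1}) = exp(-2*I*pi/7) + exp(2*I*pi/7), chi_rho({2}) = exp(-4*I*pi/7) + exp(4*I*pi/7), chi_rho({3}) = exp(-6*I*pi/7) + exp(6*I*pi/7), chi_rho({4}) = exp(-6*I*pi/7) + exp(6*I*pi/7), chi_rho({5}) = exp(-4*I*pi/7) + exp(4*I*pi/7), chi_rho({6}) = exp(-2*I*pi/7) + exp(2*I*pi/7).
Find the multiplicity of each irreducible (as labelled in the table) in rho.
Multiplicities: chi_0: 0, chi_1: 1, chi_2: 0, chi_3: 0, chi_4: 0, chi_5: 0, chi_6: 1.

Working: Use <chi_rho, chi> = (1/|G|) sum_C |C| * chi_rho(C) * conj(chi(C)) with |G| = 7 for each irreducible chi in the table:
  <chi_rho, chi_0> = (1/7)[1*(2)*conj(1) + 1*(exp(-2*I*pi/7) + exp(2*I*pi/7))*conj(1) + 1*(exp(-4*I*pi/7) + exp(4*I*pi/7))*conj(1) + 1*(exp(-6*I*pi/7) + exp(6*I*pi/7))*conj(1) + 1*(exp(-6*I*pi/7) + exp(6*I*pi/7))*conj(1) + 1*(exp(-4*I*pi/7) + exp(4*I*pi/7))*conj(1) + 1*(exp(-2*I*pi/7) + exp(2*I*pi/7))*conj(1)]
      = (1/7)[(2) + (exp(-2*I*pi/7) + exp(2*I*pi/7)) + (exp(-4*I*pi/7) + exp(4*I*pi/7)) + (exp(-6*I*pi/7) + exp(6*I*pi/7)) + (exp(-6*I*pi/7) + exp(6*I*pi/7)) + (exp(-4*I*pi/7) + exp(4*I*pi/7)) + (exp(-2*I*pi/7) + exp(2*I*pi/7))] = 0/7 = 0
  <chi_rho, chi_1> = (1/7)[1*(2)*conj(1) + 1*(exp(-2*I*pi/7) + exp(2*I*pi/7))*conj(exp(2*I*pi/7)) + 1*(exp(-4*I*pi/7) + exp(4*I*pi/7))*conj(exp(4*I*pi/7)) + 1*(exp(-6*I*pi/7) + exp(6*I*pi/7))*conj(exp(6*I*pi/7)) + 1*(exp(-6*I*pi/7) + exp(6*I*pi/7))*conj(exp(-6*I*pi/7)) + 1*(exp(-4*I*pi/7) + exp(4*I*pi/7))*conj(exp(-4*I*pi/7)) + 1*(exp(-2*I*pi/7) + exp(2*I*pi/7))*conj(exp(-2*I*pi/7))]
      = (1/7)[(2) + (1 + exp(-4*I*pi/7)) + (1 + exp(6*I*pi/7)) + (1 + exp(2*I*pi/7)) + (1 + exp(-2*I*pi/7)) + (1 + exp(-6*I*pi/7)) + (1 + exp(4*I*pi/7))] = 7/7 = 1
  <chi_rho, chi_2> = (1/7)[1*(2)*conj(1) + 1*(exp(-2*I*pi/7) + exp(2*I*pi/7))*conj(exp(4*I*pi/7)) + 1*(exp(-4*I*pi/7) + exp(4*I*pi/7))*conj(exp(-6*I*pi/7)) + 1*(exp(-6*I*pi/7) + exp(6*I*pi/7))*conj(exp(-2*I*pi/7)) + 1*(exp(-6*I*pi/7) + exp(6*I*pi/7))*conj(exp(2*I*pi/7)) + 1*(exp(-4*I*pi/7) + exp(4*I*pi/7))*conj(exp(6*I*pi/7)) + 1*(exp(-2*I*pi/7) + exp(2*I*pi/7))*conj(exp(-4*I*pi/7))]
      = (1/7)[(2) + (exp(-2*I*pi/7) + exp(-6*I*pi/7)) + (exp(-4*I*pi/7) + exp(2*I*pi/7)) + (exp(-4*I*pi/7) + exp(-6*I*pi/7)) + (exp(6*I*pi/7) + exp(4*I*pi/7)) + (exp(-2*I*pi/7) + exp(4*I*pi/7)) + (exp(6*I*pi/7) + exp(2*I*pi/7))] = 0/7 = 0
  <chi_rho, chi_3> = (1/7)[1*(2)*conj(1) + 1*(exp(-2*I*pi/7) + exp(2*I*pi/7))*conj(exp(6*I*pi/7)) + 1*(exp(-4*I*pi/7) + exp(4*I*pi/7))*conj(exp(-2*I*pi/7)) + 1*(exp(-6*I*pi/7) + exp(6*I*pi/7))*conj(exp(4*I*pi/7)) + 1*(exp(-6*I*pi/7) + exp(6*I*pi/7))*conj(exp(-4*I*pi/7)) + 1*(exp(-4*I*pi/7) + exp(4*I*pi/7))*conj(exp(2*I*pi/7)) + 1*(exp(-2*I*pi/7) + exp(2*I*pi/7))*conj(exp(-6*I*pi/7))]
      = (1/7)[(2) + (exp(-4*I*pi/7) + exp(6*I*pi/7)) + (exp(-2*I*pi/7) + exp(6*I*pi/7)) + (exp(2*I*pi/7) + exp(4*I*pi/7)) + (exp(-4*I*pi/7) + exp(-2*I*pi/7)) + (exp(-6*I*pi/7) + exp(2*I*pi/7)) + (exp(-6*I*pi/7) + exp(4*I*pi/7))] = 0/7 = 0
  <chi_rho, chi_4> = (1/7)[1*(2)*conj(1) + 1*(exp(-2*I*pi/7) + exp(2*I*pi/7))*conj(exp(-6*I*pi/7)) + 1*(exp(-4*I*pi/7) + exp(4*I*pi/7))*conj(exp(2*I*pi/7)) + 1*(exp(-6*I*pi/7) + exp(6*I*pi/7))*conj(exp(-4*I*pi/7)) + 1*(exp(-6*I*pi/7) + exp(6*I*pi/7))*conj(exp(4*I*pi/7)) + 1*(exp(-4*I*pi/7) + exp(4*I*pi/7))*conj(exp(-2*I*pi/7)) + 1*(exp(-2*I*pi/7) + exp(2*I*pi/7))*conj(exp(6*I*pi/7))]
      = (1/7)[(2) + (exp(-6*I*pi/7) + exp(4*I*pi/7)) + (exp(-6*I*pi/7) + exp(2*I*pi/7)) + (exp(-4*I*pi/7) + exp(-2*I*pi/7)) + (exp(2*I*pi/7) + exp(4*I*pi/7)) + (exp(-2*I*pi/7) + exp(6*I*pi/7)) + (exp(-4*I*pi/7) + exp(6*I*pi/7))] = 0/7 = 0
  <chi_rho, chi_5> = (1/7)[1*(2)*conj(1) + 1*(exp(-2*I*pi/7) + exp(2*I*pi/7))*conj(exp(-4*I*pi/7)) + 1*(exp(-4*I*pi/7) + exp(4*I*pi/7))*conj(exp(6*I*pi/7)) + 1*(exp(-6*I*pi/7) + exp(6*I*pi/7))*conj(exp(2*I*pi/7)) + 1*(exp(-6*I*pi/7) + exp(6*I*pi/7))*conj(exp(-2*I*pi/7)) + 1*(exp(-4*I*pi/7) + exp(4*I*pi/7))*conj(exp(-6*I*pi/7)) + 1*(exp(-2*I*pi/7) + exp(2*I*pi/7))*conj(exp(4*I*pi/7))]
      = (1/7)[(2) + (exp(6*I*pi/7) + exp(2*I*pi/7)) + (exp(-2*I*pi/7) + exp(4*I*pi/7)) + (exp(6*I*pi/7) + exp(4*I*pi/7)) + (exp(-4*I*pi/7) + exp(-6*I*pi/7)) + (exp(-4*I*pi/7) + exp(2*I*pi/7)) + (exp(-2*I*pi/7) + exp(-6*I*pi/7))] = 0/7 = 0
  <chi_rho, chi_6> = (1/7)[1*(2)*conj(1) + 1*(exp(-2*I*pi/7) + exp(2*I*pi/7))*conj(exp(-2*I*pi/7)) + 1*(exp(-4*I*pi/7) + exp(4*I*pi/7))*conj(exp(-4*I*pi/7)) + 1*(exp(-6*I*pi/7) + exp(6*I*pi/7))*conj(exp(-6*I*pi/7)) + 1*(exp(-6*I*pi/7) + exp(6*I*pi/7))*conj(exp(6*I*pi/7)) + 1*(exp(-4*I*pi/7) + exp(4*I*pi/7))*conj(exp(4*I*pi/7)) + 1*(exp(-2*I*pi/7) + exp(2*I*pi/7))*conj(exp(2*I*pi/7))]
      = (1/7)[(2) + (1 + exp(4*I*pi/7)) + (1 + exp(-6*I*pi/7)) + (1 + exp(-2*I*pi/7)) + (1 + exp(2*I*pi/7)) + (1 + exp(6*I*pi/7)) + (1 + exp(-4*I*pi/7))] = 7/7 = 1
(Exp terms are combined using exp(i*s)*conj(exp(i*t)) = exp(i*(s-t)), and sums of them are collapsed using the identity that for every m > 1 the m distinct m-th roots of unity sum to 0, e.g. 1 + exp(2*I*pi/3) + exp(-2*I*pi/3) = 0.)
Dimension check: dim(rho) = sum (mult * dim) = 0*1 + 1*1 + 0*1 + 0*1 + 0*1 + 0*1 + 1*1 = 2 = chi_rho(e) = 2.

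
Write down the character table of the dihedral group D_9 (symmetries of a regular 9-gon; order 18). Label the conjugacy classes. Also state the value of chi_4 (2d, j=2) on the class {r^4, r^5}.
Conjugacy classes: {e} of size 1, {r^1, r^8} of size 2, {r^2, r^7} of size 2, {r^3, r^6} of size 2, {r^4, r^5} of size 2, {s, sr, ..., sr^8} of size 9.
Character table:
  irrep \ class              {e} (size 1)  {r^1, r^8} (size 2)  {r^2, r^7} (size 2)  {r^3, r^6} (size 2)  {r^4, r^5} (size 2)  {s, sr, ..., sr^8} (size 9)
  chi_1 (triv)               1             1                    1                    1                    1                    1                          
  chi_2 (sign: r->1, s->-1)  1             1                    1                    1                    1                    -1                         
  chi_3 (2d, j=1)            2             2*cos(2*pi/9)        2*cos(4*pi/9)        -1                   -2*cos(pi/9)         0                          
  chi_4 (2d, j=2)            2             2*cos(4*pi/9)        -2*cos(pi/9)         -1                   2*cos(2*pi/9)        0                          
  chi_5 (2d, j=3)            2             -1                   -1                   2                    -1                   0                          
  chi_6 (2d, j=4)            2             -2*cos(pi/9)         2*cos(2*pi/9)        -1                   2*cos(4*pi/9)        0                          

Spot check: chi_4 (2d, j=2) on {r^4, r^5} = 2*cos(2*pi/9).

Reasoning: D_9 has order 2*9 = 18 with 6 conjugacy classes, hence 6 irreducibles. Sum of squared dims 1 + 1 + 4 + 4 + 4 + 4 = 18 = |G|. Linear characters come from the abelianisation; the 2-dimensional irreps have character r^k -> 2*cos(2*pi*j*k/9), reflections -> 0.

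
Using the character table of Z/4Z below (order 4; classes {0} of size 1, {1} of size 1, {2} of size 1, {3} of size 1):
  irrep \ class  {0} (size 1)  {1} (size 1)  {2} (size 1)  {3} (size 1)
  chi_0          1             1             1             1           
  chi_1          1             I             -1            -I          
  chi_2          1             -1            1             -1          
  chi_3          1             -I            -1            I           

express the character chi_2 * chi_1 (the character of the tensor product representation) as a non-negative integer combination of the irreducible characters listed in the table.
chi_2 tensor chi_1 = chi_3 (all other irreducibles have multiplicity 0).

The character of a tensor product is the pointwise product (chi_2 * chi_1)(C) = chi_2(C) * chi_1(C):
  {0}: (1)*(1), {1}: (-1)*(I), {2}: (1)*(-1), {3}: (-1)*(-I)
so (chi_2 * chi_1) takes values
  {0} -> 1, {1} -> -I, {2} -> -1, {3} -> I.
Now take the inner product of this character with each irreducible chi from the table, <chi_2*chi_1, chi> = (1/4) sum_C |C| (chi_2*chi_1)(C) conj(chi(C)):
  <chi_2*chi_1, chi_0> = (1/4)[1*(1)*conj(1) + 1*(-I)*conj(1) + 1*(-1)*conj(1) + 1*(I)*conj(1)]
      = (1/4)[(1) + (-I) + (-1) + (I)] = 0/4 = 0
  <chi_2*chi_1, chi_1> = (1/4)[1*(1)*conj(1) + 1*(-I)*conj(I) + 1*(-1)*conj(-1) + 1*(I)*conj(-I)]
      = (1/4)[(1) + (-1) + (1) + (-1)] = 0/4 = 0
  <chi_2*chi_1, chi_2> = (1/4)[1*(1)*conj(1) + 1*(-I)*conj(-1) + 1*(-1)*conj(1) + 1*(I)*conj(-1)]
      = (1/4)[(1) + (I) + (-1) + (-I)] = 0/4 = 0
  <chi_2*chi_1, chi_3> = (1/4)[1*(1)*conj(1) + 1*(-I)*conj(-I) + 1*(-1)*conj(-1) + 1*(I)*conj(I)]
      = (1/4)[(1) + (1) + (1) + (1)] = 4/4 = 1
(Exp terms are combined using exp(i*s)*conj(exp(i*t)) = exp(i*(s-t)), and sums of them are collapsed using the identity that for every m > 1 the m distinct m-th roots of unity sum to 0, e.g. 1 + exp(2*I*pi/3) + exp(-2*I*pi/3) = 0.)
Hence the multiplicities are chi_3: 1. Dimension check: dim(chi_2)*dim(chi_1) = 1*1 = 1 and sum (mult * dim) = 1*1 = 1.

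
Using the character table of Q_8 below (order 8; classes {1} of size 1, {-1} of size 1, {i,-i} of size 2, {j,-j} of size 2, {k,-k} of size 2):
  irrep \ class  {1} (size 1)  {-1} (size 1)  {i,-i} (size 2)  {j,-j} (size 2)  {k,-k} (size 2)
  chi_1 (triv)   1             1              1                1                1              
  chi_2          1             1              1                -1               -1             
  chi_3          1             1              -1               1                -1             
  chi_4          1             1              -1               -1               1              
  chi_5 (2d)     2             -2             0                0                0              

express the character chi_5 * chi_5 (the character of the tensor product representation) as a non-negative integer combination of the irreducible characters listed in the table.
chi_5 tensor chi_5 = chi_1 + chi_2 + chi_3 + chi_4 (all other irreducibles have multiplicity 0).

Derivation: The character of a tensor product is the pointwise product (chi_5 * chi_5)(C) = chi_5(C) * chi_5(C):
  {1}: (2)*(2), {-1}: (-2)*(-2), {i,-i}: (0)*(0), {j,-j}: (0)*(0), {k,-k}: (0)*(0)
so (chi_5 * chi_5) takes values
  {1} -> 4, {-1} -> 4, {i,-i} -> 0, {j,-j} -> 0, {k,-k} -> 0.
Now take the inner product of this character with each irreducible chi from the table, <chi_5*chi_5, chi> = (1/8) sum_C |C| (chi_5*chi_5)(C) conj(chi(C)):
  <chi_5*chi_5, chi_1> = (1/8)[1*(4)*conj(1) + 1*(4)*conj(1) + 2*(0)*conj(1) + 2*(0)*conj(1) + 2*(0)*conj(1)]
      = (1/8)[(4) + (4) + (0) + (0) + (0)] = 8/8 = 1
  <chi_5*chi_5, chi_2> = (1/8)[1*(4)*conj(1) + 1*(4)*conj(1) + 2*(0)*conj(1) + 2*(0)*conj(-1) + 2*(0)*conj(-1)]
      = (1/8)[(4) + (4) + (0) + (0) + (0)] = 8/8 = 1
  <chi_5*chi_5, chi_3> = (1/8)[1*(4)*conj(1) + 1*(4)*conj(1) + 2*(0)*conj(-1) + 2*(0)*conj(1) + 2*(0)*conj(-1)]
      = (1/8)[(4) + (4) + (0) + (0) + (0)] = 8/8 = 1
  <chi_5*chi_5, chi_4> = (1/8)[1*(4)*conj(1) + 1*(4)*conj(1) + 2*(0)*conj(-1) + 2*(0)*conj(-1) + 2*(0)*conj(1)]
      = (1/8)[(4) + (4) + (0) + (0) + (0)] = 8/8 = 1
  <chi_5*chi_5, chi_5> = (1/8)[1*(4)*conj(2) + 1*(4)*conj(-2) + 2*(0)*conj(0) + 2*(0)*conj(0) + 2*(0)*conj(0)]
      = (1/8)[(8) + (-8) + (0) + (0) + (0)] = 0/8 = 0
Hence the multiplicities are chi_1: 1, chi_2: 1, chi_3: 1, chi_4: 1. Dimension check: dim(chi_5)*dim(chi_5) = 2*2 = 4 and sum (mult * dim) = 1*1 + 1*1 + 1*1 + 1*1 = 4.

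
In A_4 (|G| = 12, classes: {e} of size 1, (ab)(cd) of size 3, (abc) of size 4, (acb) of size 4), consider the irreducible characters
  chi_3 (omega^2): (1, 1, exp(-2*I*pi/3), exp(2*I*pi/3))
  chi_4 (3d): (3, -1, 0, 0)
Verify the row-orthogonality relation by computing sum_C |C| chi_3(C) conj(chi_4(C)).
Sum = 0; so <chi_3, chi_4> = 0 (distinct irreducibles are orthogonal).

Reasoning: Compute term by term over conjugacy classes (|C| * chi_3(C) * conj(chi_4(C))):
  1*(1)*conj(3) + 3*(1)*conj(-1) + 4*(exp(-2*I*pi/3))*conj(0) + 4*(exp(2*I*pi/3))*conj(0)
  = (3) + (-3) + (0) + (0)
  = 0.
(Exp terms are combined using exp(i*s)*conj(exp(i*t)) = exp(i*(s-t)), and sums of them are collapsed using the identity that for every m > 1 the m distinct m-th roots of unity sum to 0, e.g. 1 + exp(2*I*pi/3) + exp(-2*I*pi/3) = 0.)
Dividing by |G| = 12 gives 0/12 = 0, matching the row-orthogonality relation <chi_3, chi_4> = [chi_3 = chi_4].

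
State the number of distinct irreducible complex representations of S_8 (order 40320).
22

The number of irreducible complex representations of a finite group equals its number of conjugacy classes. Conjugacy classes in S_8 correspond to cycle types, i.e. partitions of 8; there are p(8) = 22 of them, so S_8 (order 40320) has exactly 22 irreducible complex representations.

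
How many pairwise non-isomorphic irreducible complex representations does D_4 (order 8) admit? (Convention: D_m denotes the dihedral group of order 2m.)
5

Proof sketch: The number of irreducible complex representations of a finite group equals its number of conjugacy classes. D_4 has 5 conjugacy classes (n/2 + 3 for n even), so D_4 (order 8) has exactly 5 irreducible complex representations.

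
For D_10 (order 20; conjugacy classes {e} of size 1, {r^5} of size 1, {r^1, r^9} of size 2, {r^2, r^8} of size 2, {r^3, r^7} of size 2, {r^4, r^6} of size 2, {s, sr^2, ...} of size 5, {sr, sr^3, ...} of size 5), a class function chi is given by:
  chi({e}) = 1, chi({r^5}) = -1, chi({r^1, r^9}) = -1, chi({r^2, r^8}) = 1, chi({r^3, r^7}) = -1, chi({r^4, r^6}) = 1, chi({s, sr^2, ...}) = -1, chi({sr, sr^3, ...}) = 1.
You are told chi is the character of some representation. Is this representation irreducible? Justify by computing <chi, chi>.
Irreducible: <chi, chi> = 1.

Why: <chi, chi> = (1/|G|) sum_C |C| * |chi(C)|^2 = (1/20)[1*|1|^2 + 1*|-1|^2 + 2*|-1|^2 + 2*|1|^2 + 2*|-1|^2 + 2*|1|^2 + 5*|-1|^2 + 5*|1|^2]
  = (1/20)[(1) + (1) + (2) + (2) + (2) + (2) + (5) + (5)] = 20/20 = 1.
A character is irreducible iff <chi, chi> = 1, so this representation is irreducible.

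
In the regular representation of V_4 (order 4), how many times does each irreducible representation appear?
Each irreducible V_i of dimension d_i appears with multiplicity d_i, i.e. rho_reg = (direct sum over all irreducibles V_i) d_i V_i. The irreducible dimensions for V_4 are 1, 1, 1, 1: 4 irreducibles of dimension 1, each with multiplicity 1. Total dimension 4*1*1 = 4 = |G|.

Why: General theorem: in the regular representation of a finite group G, each irreducible appears with multiplicity equal to its dimension. Check: dim(rho_reg) = sum d_i^2 = 1 + 1 + 1 + 1 = 4 = |G|.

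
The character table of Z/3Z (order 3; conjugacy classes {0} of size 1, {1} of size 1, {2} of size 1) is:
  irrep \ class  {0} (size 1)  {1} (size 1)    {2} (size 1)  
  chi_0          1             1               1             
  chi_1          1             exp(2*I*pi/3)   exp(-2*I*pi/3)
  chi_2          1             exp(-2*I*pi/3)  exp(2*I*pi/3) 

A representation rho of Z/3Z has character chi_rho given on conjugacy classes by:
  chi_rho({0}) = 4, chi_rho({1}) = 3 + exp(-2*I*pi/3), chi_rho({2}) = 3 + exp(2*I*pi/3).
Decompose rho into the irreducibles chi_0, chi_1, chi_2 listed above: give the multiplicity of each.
Multiplicities: chi_0: 3, chi_1: 0, chi_2: 1.

Solution. Use <chi_rho, chi> = (1/|G|) sum_C |C| * chi_rho(C) * conj(chi(C)) with |G| = 3 for each irreducible chi in the table:
  <chi_rho, chi_0> = (1/3)[1*(4)*conj(1) + 1*(3 + exp(-2*I*pi/3))*conj(1) + 1*(3 + exp(2*I*pi/3))*conj(1)]
      = (1/3)[(4) + (3 + exp(-2*I*pi/3)) + (3 + exp(2*I*pi/3))] = 9/3 = 3
  <chi_rho, chi_1> = (1/3)[1*(4)*conj(1) + 1*(3 + exp(-2*I*pi/3))*conj(exp(2*I*pi/3)) + 1*(3 + exp(2*I*pi/3))*conj(exp(-2*I*pi/3))]
      = (1/3)[(4) + (3*exp(-2*I*pi/3) + exp(2*I*pi/3)) + (exp(-2*I*pi/3) + 3*exp(2*I*pi/3))] = 0/3 = 0
  <chi_rho, chi_2> = (1/3)[1*(4)*conj(1) + 1*(3 + exp(-2*I*pi/3))*conj(exp(-2*I*pi/3)) + 1*(3 + exp(2*I*pi/3))*conj(exp(2*I*pi/3))]
      = (1/3)[(4) + (1 + 3*exp(2*I*pi/3)) + (1 + 3*exp(-2*I*pi/3))] = 3/3 = 1
(Exp terms are combined using exp(i*s)*conj(exp(i*t)) = exp(i*(s-t)), and sums of them are collapsed using the identity that for every m > 1 the m distinct m-th roots of unity sum to 0, e.g. 1 + exp(2*I*pi/3) + exp(-2*I*pi/3) = 0.)
Dimension check: dim(rho) = sum (mult * dim) = 3*1 + 0*1 + 1*1 = 4 = chi_rho(e) = 4.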